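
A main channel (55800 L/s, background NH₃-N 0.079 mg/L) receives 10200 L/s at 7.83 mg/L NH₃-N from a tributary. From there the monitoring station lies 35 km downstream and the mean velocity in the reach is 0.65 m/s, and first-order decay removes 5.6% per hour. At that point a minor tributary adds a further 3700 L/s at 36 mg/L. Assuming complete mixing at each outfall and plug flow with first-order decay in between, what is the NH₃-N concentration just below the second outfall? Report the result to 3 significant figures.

2.42 mg/L

After mixing, C = (55800·0.07900 + 10200·7.830) / 66000 = 84270/66000 = 1.277 mg/L; combined flow 66000 L/s.
Travel time t = 35·1000 / 0.65 = 53850 s = 14.96 h.
5.6%/h lost → k = −ln(1 − 0.056) = 0.05763 h⁻¹.
First-order decay: C = 1.277·exp(−k·t) = 1.277·0.4223 = 0.5393 mg/L.
Second outfall: C = (66000·0.5393 + 3700·36.00)/69700 = 2.422 mg/L.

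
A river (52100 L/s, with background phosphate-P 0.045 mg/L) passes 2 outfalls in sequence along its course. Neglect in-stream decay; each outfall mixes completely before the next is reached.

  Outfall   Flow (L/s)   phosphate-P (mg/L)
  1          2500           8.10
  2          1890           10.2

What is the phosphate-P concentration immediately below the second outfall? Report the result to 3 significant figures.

0.741 mg/L

Outfall 1: combined Q = 54600 L/s; C = (52100·0.04500 + 2500·8.100)/54600 = 0.4138 mg/L.
Outfall 2: combined Q = 56490 L/s; C = (54600·0.4138 + 1890·10.20)/56490 = 0.7412 mg/L.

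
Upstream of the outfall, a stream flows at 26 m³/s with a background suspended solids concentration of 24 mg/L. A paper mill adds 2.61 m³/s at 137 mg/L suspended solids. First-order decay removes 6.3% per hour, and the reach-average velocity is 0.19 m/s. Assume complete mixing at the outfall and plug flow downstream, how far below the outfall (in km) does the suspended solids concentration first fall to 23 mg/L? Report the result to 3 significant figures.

4.20 km

Conservation of mass: C = (26.00·24.00 + 2.610·137.0) / 28.61 = 981.6/28.61 = 34.31 mg/L.
6.3%/h lost → k = −ln(1 − 0.063) = 0.06507 h⁻¹.
Set 34.31·exp(−k·t) = 23 → t = ln(34.31/23)/k = 22120 s = 6.146 h.
Distance = v·t = 0.19·22120 = 4204 m = 4.204 km.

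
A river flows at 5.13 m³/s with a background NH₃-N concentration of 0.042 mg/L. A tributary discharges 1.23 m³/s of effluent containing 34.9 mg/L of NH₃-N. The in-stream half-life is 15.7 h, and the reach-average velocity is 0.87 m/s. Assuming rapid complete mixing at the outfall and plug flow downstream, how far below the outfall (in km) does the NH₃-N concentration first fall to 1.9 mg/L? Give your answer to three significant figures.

90.3 km

Mass balance: C = (5.130·0.04200 + 1.230·34.90) / 6.360 = 43.14/6.360 = 6.783 mg/L.
Half-life 15.7 h → k = ln 2 / 15.7 = 0.04415 h⁻¹ = 1.060 d⁻¹.
Set 6.783·exp(−k·t) = 1.9 → t = ln(6.783/1.9)/k = 103800 s = 28.83 h.
Distance = v·t = 0.87·103800 = 90280 m = 90.28 km.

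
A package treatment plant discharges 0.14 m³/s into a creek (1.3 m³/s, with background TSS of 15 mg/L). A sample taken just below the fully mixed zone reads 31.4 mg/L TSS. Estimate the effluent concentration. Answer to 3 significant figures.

Mass balance: 1.300·15.00 + 0.1400·Cₑ = 1.440·31.40
→ Cₑ = (1.440·31.40 − 1.300·15.00) / 0.1400 = 183.7 mg/L.

184 mg/L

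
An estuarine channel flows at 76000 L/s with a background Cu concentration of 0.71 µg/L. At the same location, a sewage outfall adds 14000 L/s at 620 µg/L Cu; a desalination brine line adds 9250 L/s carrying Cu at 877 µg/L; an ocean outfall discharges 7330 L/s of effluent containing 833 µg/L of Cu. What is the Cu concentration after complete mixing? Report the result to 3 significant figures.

Flow-weighted average: C = (76000·0.7100 + 14000·620.0 + 9250·877.0 + 7330·833.0) / 106600 = 22950000/106600 = 215.4 µg/L.

215 µg/L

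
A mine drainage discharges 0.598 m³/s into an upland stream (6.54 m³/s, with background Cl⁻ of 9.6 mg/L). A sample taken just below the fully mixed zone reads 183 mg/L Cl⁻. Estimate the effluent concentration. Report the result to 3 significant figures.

2080 mg/L

Mass balance: 6.540·9.600 + 0.5980·Cₑ = 7.138·183.0
→ Cₑ = (7.138·183.0 − 6.540·9.600) / 0.5980 = 2079 mg/L.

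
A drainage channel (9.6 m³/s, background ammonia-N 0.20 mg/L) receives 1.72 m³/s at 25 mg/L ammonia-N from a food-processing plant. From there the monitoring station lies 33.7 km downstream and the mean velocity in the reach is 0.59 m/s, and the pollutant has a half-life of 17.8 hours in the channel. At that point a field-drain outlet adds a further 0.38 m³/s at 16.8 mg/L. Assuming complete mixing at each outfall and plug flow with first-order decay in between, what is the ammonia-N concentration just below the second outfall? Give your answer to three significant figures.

After mixing, C = (9.600·0.2000 + 1.720·25.00) / 11.32 = 44.92/11.32 = 3.968 mg/L; combined flow 11.32 m³/s.
Travel time t = 33.7·1000 / 0.59 = 57120 s = 15.87 h.
Half-life 17.8 h → k = ln 2 / 17.8 = 0.03894 h⁻¹ = 0.9346 d⁻¹.
After decay, C = 3.968 × e^(−kt) = 3.968 × 0.5391 = 2.139 mg/L.
Second outfall: C = (11.32·2.139 + 0.3800·16.80)/11.70 = 2.615 mg/L.

2.62 mg/L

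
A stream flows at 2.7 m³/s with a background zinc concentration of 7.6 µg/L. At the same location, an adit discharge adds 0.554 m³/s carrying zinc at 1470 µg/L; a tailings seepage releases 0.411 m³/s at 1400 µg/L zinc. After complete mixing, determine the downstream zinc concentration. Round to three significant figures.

385 µg/L

Mixed concentration C = ΣQC/ΣQ = (2.700·7.600 + 0.5540·1470 + 0.4110·1400) / 3.665 = 1410/3.665 = 384.8 µg/L.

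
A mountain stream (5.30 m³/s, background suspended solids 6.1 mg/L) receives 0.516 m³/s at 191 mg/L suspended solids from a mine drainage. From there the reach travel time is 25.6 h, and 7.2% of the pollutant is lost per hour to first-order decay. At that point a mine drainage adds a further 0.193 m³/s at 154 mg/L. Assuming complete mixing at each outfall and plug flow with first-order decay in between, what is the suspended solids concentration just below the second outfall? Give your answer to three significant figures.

Flow-weighted average: C = (5.300·6.100 + 0.5160·191.0) / 5.816 = 130.9/5.816 = 22.50 mg/L; combined flow 5.816 m³/s.
7.2%/h lost → k = −ln(1 − 0.072) = 0.07472 h⁻¹.
Applying C = C₀e^(−kt): 22.50 × 0.1476 = 3.323 mg/L.
At the second outfall, C = (5.816·3.323 + 0.1930·154.0) / (5.816 + 0.1930) = 8.162 mg/L.

8.16 mg/L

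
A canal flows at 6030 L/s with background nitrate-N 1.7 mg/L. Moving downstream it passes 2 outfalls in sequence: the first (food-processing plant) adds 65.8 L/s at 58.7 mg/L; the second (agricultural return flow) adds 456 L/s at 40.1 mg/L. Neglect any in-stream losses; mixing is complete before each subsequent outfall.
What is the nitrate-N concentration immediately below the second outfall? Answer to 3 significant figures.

Below outfall 1: Q → 6096 L/s, C = (6030·1.700 + 65.80·58.70)/6096 = 2.315 mg/L.
Below outfall 2: Q → 6552 L/s, C = (6096·2.315 + 456.0·40.10)/6552 = 4.945 mg/L.

4.95 mg/L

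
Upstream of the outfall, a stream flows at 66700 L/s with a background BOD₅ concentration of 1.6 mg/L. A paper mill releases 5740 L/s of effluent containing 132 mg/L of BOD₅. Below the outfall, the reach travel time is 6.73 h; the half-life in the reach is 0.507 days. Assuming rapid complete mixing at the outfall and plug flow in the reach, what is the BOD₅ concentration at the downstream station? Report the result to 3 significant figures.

8.13 mg/L

Flow-weighted average: C = (66700·1.600 + 5740·132.0) / 72440 = 864400/72440 = 11.93 mg/L.
Half-life 0.507 d → k = ln 2 / 0.507 = 1.367 d⁻¹.
Applying C = C₀e^(−kt): 11.93 × 0.6816 = 8.133 mg/L.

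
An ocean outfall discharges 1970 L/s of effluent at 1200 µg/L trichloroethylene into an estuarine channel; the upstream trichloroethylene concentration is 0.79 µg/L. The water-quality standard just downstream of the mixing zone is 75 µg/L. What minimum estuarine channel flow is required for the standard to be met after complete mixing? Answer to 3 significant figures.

Set C_mix = 75: (Q·0.7900 + 1970·1200) / (Q + 1970) = 75
→ Q = 1970·(1200 − 75)/(75 − 0.7900) = 29860 L/s.

29900 L/s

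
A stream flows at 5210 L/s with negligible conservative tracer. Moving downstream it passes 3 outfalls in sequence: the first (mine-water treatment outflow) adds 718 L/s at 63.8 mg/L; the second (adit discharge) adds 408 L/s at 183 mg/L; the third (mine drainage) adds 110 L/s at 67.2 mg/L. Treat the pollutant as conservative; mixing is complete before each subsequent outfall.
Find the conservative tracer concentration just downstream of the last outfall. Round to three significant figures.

19.8 mg/L

Below outfall 1: Q → 5928 L/s, C = (5210·0 + 718.0·63.80)/5928 = 7.727 mg/L.
Below outfall 2: Q → 6336 L/s, C = (5928·7.727 + 408.0·183.0)/6336 = 19.01 mg/L.
Below outfall 3: Q → 6446 L/s, C = (6336·19.01 + 110.0·67.20)/6446 = 19.84 mg/L.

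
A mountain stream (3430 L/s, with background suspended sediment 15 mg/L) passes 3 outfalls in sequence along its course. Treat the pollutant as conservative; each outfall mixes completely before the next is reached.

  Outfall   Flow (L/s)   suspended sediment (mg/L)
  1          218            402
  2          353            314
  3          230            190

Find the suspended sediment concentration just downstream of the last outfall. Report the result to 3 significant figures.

Below outfall 1: Q → 3648 L/s, C = (3430·15.00 + 218.0·402.0)/3648 = 38.13 mg/L.
Below outfall 2: Q → 4001 L/s, C = (3648·38.13 + 353.0·314.0)/4001 = 62.47 mg/L.
Below outfall 3: Q → 4231 L/s, C = (4001·62.47 + 230.0·190.0)/4231 = 69.40 mg/L.

69.4 mg/L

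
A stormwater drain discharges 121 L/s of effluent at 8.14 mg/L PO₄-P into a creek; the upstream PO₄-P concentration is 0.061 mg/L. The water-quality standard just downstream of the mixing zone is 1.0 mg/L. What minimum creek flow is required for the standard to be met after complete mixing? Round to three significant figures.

920 L/s

Set C_mix = 1.0: (Q·0.06100 + 121.0·8.140) / (Q + 121.0) = 1.0
→ Q = 121.0·(8.140 − 1.0)/(1.0 − 0.06100) = 920.1 L/s.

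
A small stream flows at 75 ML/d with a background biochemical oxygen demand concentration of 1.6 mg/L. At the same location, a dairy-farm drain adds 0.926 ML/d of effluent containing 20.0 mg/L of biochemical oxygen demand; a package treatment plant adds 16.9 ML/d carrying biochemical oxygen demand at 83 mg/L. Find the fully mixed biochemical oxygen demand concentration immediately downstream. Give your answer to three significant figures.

16.6 mg/L

Mass balance: C = (75.00·1.600 + 0.9260·20.00 + 16.90·83.00) / 92.83 = 1541/92.83 = 16.60 mg/L.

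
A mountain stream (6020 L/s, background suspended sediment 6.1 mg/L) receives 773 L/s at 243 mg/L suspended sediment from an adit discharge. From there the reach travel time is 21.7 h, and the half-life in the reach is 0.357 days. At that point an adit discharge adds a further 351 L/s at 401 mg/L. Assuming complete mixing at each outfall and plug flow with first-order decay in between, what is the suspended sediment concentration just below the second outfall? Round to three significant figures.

Mass balance: C = (6020·6.100 + 773.0·243.0) / 6793 = 224600/6793 = 33.06 mg/L; combined flow 6793 L/s.
Half-life 0.357 d → k = ln 2 / 0.357 = 1.942 d⁻¹.
Decay over the reach: 33.06·exp(−kt) = 33.06·0.1728 = 5.713 mg/L.
At the second outfall, C = (6793·5.713 + 351.0·401.0) / (6793 + 351.0) = 25.13 mg/L.

25.1 mg/L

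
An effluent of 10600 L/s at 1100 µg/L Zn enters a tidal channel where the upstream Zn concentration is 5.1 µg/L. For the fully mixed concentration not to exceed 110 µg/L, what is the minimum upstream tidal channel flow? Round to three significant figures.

100000 L/s

Set C_mix = 110: (Q·5.100 + 10600·1100) / (Q + 10600) = 110
→ Q = 10600·(1100 − 110)/(110 − 5.100) = 100000 L/s.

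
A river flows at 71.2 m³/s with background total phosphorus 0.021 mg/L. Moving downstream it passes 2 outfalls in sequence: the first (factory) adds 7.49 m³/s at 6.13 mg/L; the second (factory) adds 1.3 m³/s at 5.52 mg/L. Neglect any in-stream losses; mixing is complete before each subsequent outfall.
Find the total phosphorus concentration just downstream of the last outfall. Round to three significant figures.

0.682 mg/L

Outfall 1: combined Q = 78.69 m³/s; C = (71.20·0.02100 + 7.490·6.130)/78.69 = 0.6025 mg/L.
Outfall 2: combined Q = 79.99 m³/s; C = (78.69·0.6025 + 1.300·5.520)/79.99 = 0.6824 mg/L.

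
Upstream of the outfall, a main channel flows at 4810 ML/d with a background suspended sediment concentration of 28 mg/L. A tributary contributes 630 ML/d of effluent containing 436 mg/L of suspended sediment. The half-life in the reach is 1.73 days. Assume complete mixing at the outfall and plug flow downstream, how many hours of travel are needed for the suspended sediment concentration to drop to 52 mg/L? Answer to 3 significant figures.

22.1 h

After mixing, C = (4810·28.00 + 630.0·436.0) / 5440 = 409400/5440 = 75.25 mg/L.
Half-life 1.73 d → k = ln 2 / 1.73 = 0.4007 d⁻¹.
75.25·exp(−k·t) = 52 → t = ln(75.25/52)/k = 79700 s = 22.14 h.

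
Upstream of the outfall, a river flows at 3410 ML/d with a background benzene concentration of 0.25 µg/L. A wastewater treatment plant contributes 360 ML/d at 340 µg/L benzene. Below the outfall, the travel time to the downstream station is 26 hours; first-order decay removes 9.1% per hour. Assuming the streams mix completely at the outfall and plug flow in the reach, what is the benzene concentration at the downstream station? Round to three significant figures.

2.74 µg/L

After mixing, C = (3410·0.2500 + 360.0·340.0) / 3770 = 123300/3770 = 32.69 µg/L.
9.1%/h lost → k = −ln(1 − 0.091) = 0.09541 h⁻¹.
After decay, C = 32.69 × e^(−kt) = 32.69 × 0.08369 = 2.736 µg/L.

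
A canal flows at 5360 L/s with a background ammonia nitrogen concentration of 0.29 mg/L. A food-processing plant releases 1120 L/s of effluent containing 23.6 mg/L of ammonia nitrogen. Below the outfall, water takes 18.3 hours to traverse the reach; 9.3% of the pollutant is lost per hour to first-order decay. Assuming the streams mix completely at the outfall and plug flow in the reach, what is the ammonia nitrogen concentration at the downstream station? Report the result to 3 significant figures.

Mixed concentration C = ΣQC/ΣQ = (5360·0.2900 + 1120·23.60) / 6480 = 27990/6480 = 4.319 mg/L.
9.3%/h lost → k = −ln(1 − 0.093) = 0.09761 h⁻¹.
Decay over the reach: 4.319·exp(−kt) = 4.319·0.1676 = 0.7237 mg/L.

0.724 mg/L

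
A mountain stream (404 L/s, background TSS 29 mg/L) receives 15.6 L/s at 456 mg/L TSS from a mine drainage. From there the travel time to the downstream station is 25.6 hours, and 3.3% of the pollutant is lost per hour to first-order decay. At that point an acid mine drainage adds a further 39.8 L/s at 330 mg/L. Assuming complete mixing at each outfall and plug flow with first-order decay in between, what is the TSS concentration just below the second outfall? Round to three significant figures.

46.0 mg/L

Flow-weighted average: C = (404.0·29.00 + 15.60·456.0) / 419.6 = 18830/419.6 = 44.88 mg/L; combined flow 419.6 L/s.
3.3%/h lost → k = −ln(1 − 0.033) = 0.03356 h⁻¹.
First-order decay: C = 44.88·exp(−k·t) = 44.88·0.4236 = 19.01 mg/L.
Second outfall: C = (419.6·19.01 + 39.80·330.0)/459.4 = 45.95 mg/L.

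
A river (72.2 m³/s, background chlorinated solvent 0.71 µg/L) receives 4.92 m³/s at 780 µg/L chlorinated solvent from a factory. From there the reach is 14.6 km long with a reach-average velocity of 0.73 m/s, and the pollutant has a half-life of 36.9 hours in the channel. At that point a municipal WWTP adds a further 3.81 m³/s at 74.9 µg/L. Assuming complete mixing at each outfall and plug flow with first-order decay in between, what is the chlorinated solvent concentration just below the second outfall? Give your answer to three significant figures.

46.8 µg/L

After mixing, C = (72.20·0.7100 + 4.920·780.0) / 77.12 = 3889/77.12 = 50.43 µg/L; combined flow 77.12 m³/s.
Travel time t = 14.6·1000 / 0.73 = 20000 s = 5.556 h.
Half-life 36.9 h → k = ln 2 / 36.9 = 0.01878 h⁻¹ = 0.4508 d⁻¹.
First-order decay: C = 50.43·exp(−k·t) = 50.43·0.9009 = 45.43 µg/L.
At the second outfall, C = (77.12·45.43 + 3.810·74.90) / (77.12 + 3.810) = 46.82 µg/L.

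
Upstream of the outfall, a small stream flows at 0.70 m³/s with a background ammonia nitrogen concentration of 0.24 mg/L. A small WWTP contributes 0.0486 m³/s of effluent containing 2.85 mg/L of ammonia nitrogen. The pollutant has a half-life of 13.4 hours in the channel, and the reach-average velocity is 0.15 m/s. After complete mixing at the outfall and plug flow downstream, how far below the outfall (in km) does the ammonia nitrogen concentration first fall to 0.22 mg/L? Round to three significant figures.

Mixed concentration C = ΣQC/ΣQ = (0.7000·0.2400 + 0.04860·2.850) / 0.7486 = 0.3065/0.7486 = 0.4094 mg/L.
Half-life 13.4 h → k = ln 2 / 13.4 = 0.05173 h⁻¹ = 1.241 d⁻¹.
Set 0.4094·exp(−k·t) = 0.22 → t = ln(0.4094/0.22)/k = 43230 s = 12.01 h.
Distance = v·t = 0.15·43230 = 6485 m = 6.485 km.

6.48 km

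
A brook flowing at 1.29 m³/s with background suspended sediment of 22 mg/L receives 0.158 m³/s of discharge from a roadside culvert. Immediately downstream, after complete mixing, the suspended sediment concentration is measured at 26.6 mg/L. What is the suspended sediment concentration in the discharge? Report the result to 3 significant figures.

64.2 mg/L

Mass balance: 1.290·22.00 + 0.1580·Cₑ = 1.448·26.60
→ Cₑ = (1.448·26.60 − 1.290·22.00) / 0.1580 = 64.16 mg/L.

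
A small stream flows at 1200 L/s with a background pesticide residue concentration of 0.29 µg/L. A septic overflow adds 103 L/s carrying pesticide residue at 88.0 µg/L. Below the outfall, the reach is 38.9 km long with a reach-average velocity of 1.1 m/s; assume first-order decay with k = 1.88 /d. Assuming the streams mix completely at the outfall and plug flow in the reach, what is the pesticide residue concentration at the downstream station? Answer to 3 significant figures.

Mass balance: C = (1200·0.2900 + 103.0·88.00) / 1303 = 9412/1303 = 7.223 µg/L.
Travel time t = 38.9·1000 / 1.1 = 35360 s = 9.823 h.
After decay, C = 7.223 × e^(−kt) = 7.223 × 0.4633 = 3.346 µg/L.

3.35 µg/L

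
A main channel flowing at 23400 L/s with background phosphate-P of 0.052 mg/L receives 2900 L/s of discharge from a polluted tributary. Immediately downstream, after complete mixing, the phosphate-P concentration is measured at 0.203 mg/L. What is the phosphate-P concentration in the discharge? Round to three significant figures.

1.42 mg/L

Mass balance: 23400·0.05200 + 2900·Cₑ = 26300·0.2030
→ Cₑ = (26300·0.2030 − 23400·0.05200) / 2900 = 1.421 mg/L.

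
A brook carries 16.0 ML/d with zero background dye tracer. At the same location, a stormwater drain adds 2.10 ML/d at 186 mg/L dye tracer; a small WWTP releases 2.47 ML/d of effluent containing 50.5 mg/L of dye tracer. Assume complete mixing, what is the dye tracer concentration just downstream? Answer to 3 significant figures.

25.1 mg/L

Flow-weighted average: C = (16.00·0 + 2.100·186.0 + 2.470·50.50) / 20.57 = 515.3/20.57 = 25.05 mg/L.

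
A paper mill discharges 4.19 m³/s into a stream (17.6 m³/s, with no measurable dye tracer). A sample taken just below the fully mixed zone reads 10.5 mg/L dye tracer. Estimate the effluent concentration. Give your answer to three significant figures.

Mass balance: 17.60·0 + 4.190·Cₑ = 21.79·10.50
→ Cₑ = (21.79·10.50 − 17.60·0) / 4.190 = 54.61 mg/L.

54.6 mg/L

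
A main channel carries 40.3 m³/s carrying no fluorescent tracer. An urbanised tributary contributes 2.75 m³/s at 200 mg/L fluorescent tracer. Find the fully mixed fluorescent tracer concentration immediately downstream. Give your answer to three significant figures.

Mixed concentration C = ΣQC/ΣQ = (40.30·0 + 2.750·200.0) / 43.05 = 550.0/43.05 = 12.78 mg/L.

12.8 mg/L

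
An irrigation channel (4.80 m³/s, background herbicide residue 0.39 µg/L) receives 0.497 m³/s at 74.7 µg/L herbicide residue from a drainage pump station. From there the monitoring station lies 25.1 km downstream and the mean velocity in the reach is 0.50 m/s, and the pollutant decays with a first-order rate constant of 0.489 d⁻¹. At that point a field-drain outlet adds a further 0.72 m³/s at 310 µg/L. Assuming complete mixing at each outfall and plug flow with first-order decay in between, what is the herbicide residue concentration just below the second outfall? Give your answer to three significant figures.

After mixing, C = (4.800·0.3900 + 0.4970·74.70) / 5.297 = 39.00/5.297 = 7.362 µg/L; combined flow 5.297 m³/s.
Travel time t = 25.1·1000 / 0.50 = 50200 s = 13.94 h.
Decay over the reach: 7.362·exp(−kt) = 7.362·0.7527 = 5.541 µg/L.
Second outfall: C = (5.297·5.541 + 0.7200·310.0)/6.017 = 41.97 µg/L.

42.0 µg/L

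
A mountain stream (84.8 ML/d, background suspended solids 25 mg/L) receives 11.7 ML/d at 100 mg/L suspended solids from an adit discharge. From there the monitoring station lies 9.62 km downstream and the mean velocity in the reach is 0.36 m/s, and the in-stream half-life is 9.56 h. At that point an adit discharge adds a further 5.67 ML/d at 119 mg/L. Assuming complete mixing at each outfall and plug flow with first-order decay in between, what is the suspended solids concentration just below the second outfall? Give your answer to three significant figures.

Conservation of mass: C = (84.80·25.00 + 11.70·100.0) / 96.50 = 3290/96.50 = 34.09 mg/L; combined flow 96.50 ML/d.
Travel time t = 9.62·1000 / 0.36 = 26720 s = 7.423 h.
Half-life 9.56 h → k = ln 2 / 9.56 = 0.07250 h⁻¹ = 1.740 d⁻¹.
Applying C = C₀e^(−kt): 34.09 × 0.5838 = 19.90 mg/L.
At the second outfall, C = (96.50·19.90 + 5.670·119.0) / (96.50 + 5.670) = 25.40 mg/L.

25.4 mg/L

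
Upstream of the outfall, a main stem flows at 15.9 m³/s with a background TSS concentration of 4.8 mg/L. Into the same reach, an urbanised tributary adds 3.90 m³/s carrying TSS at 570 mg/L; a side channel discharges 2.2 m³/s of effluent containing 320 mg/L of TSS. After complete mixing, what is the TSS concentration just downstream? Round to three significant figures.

137 mg/L

Flow-weighted average: C = (15.90·4.800 + 3.900·570.0 + 2.200·320.0) / 22.00 = 3003/22.00 = 136.5 mg/L.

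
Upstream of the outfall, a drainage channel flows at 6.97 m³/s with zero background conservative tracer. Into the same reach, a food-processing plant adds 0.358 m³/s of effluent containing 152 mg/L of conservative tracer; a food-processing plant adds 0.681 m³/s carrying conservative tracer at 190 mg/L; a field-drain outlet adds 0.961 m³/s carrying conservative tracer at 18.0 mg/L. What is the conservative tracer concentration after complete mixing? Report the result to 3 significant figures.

22.4 mg/L

Flow-weighted average: C = (6.970·0 + 0.3580·152.0 + 0.6810·190.0 + 0.9610·18.00) / 8.970 = 201.1/8.970 = 22.42 mg/L.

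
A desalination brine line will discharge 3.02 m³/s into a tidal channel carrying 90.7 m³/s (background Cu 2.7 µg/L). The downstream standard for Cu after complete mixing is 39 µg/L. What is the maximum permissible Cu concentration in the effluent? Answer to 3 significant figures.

1130 µg/L

At the limit, (Qr·Cr + Qe·Cₑ)/(Qr + Qe) = 39:
Cₑ = (93.72·39 − 90.70·2.700) / 3.020 = 1129 µg/L.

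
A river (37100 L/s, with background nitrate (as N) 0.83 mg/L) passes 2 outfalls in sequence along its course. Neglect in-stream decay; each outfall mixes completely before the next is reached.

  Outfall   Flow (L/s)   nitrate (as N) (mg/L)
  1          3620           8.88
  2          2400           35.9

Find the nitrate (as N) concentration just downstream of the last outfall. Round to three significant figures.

Below outfall 1: Q → 40720 L/s, C = (37100·0.8300 + 3620·8.880)/40720 = 1.546 mg/L.
Below outfall 2: Q → 43120 L/s, C = (40720·1.546 + 2400·35.90)/43120 = 3.458 mg/L.

3.46 mg/L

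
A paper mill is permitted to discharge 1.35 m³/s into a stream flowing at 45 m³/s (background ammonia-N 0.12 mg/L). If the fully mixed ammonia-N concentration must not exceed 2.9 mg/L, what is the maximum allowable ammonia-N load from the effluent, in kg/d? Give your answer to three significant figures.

11100 kg/d

Mass balance at the limit: 45.00·0.1200 + 1.350·Cₑ = 46.35·2.9 → Cₑ = 95.57 mg/L.
Load = 1.350 m³/s × 95.57 g/m³ × 86 400 s/d = 11150 kg/d.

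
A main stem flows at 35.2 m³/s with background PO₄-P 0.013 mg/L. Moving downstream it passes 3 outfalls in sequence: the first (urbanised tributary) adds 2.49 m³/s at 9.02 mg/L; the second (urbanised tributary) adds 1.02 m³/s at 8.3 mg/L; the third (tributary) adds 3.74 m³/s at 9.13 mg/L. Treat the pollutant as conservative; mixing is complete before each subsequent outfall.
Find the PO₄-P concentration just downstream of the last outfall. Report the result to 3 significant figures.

After outfall 1: Q = 35.20 + 2.490 = 37.69 m³/s; C = (35.20·0.01300 + 2.490·9.020)/37.69 = 0.6080 mg/L.
After outfall 2: Q = 37.69 + 1.020 = 38.71 m³/s; C = (37.69·0.6080 + 1.020·8.300)/38.71 = 0.8107 mg/L.
After outfall 3: Q = 38.71 + 3.740 = 42.45 m³/s; C = (38.71·0.8107 + 3.740·9.130)/42.45 = 1.544 mg/L.

1.54 mg/L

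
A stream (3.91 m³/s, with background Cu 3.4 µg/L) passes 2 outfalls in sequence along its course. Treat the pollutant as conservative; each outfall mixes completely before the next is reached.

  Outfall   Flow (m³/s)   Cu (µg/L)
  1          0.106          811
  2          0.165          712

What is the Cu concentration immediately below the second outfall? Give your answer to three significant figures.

Below outfall 1: Q → 4.016 m³/s, C = (3.910·3.400 + 0.1060·811.0)/4.016 = 24.72 µg/L.
Below outfall 2: Q → 4.181 m³/s, C = (4.016·24.72 + 0.1650·712.0)/4.181 = 51.84 µg/L.

51.8 µg/L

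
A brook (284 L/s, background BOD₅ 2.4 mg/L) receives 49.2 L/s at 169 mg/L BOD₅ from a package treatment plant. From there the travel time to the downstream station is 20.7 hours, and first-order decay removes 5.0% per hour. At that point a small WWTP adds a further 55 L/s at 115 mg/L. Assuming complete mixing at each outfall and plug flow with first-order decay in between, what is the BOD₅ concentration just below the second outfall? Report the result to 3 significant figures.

24.3 mg/L

Mixed concentration C = ΣQC/ΣQ = (284.0·2.400 + 49.20·169.0) / 333.2 = 8996/333.2 = 27.00 mg/L; combined flow 333.2 L/s.
5.0%/h lost → k = −ln(1 − 0.05) = 0.05129 h⁻¹.
Decay over the reach: 27.00·exp(−kt) = 27.00·0.3458 = 9.338 mg/L.
At the second outfall, C = (333.2·9.338 + 55.00·115.0) / (333.2 + 55.00) = 24.31 mg/L.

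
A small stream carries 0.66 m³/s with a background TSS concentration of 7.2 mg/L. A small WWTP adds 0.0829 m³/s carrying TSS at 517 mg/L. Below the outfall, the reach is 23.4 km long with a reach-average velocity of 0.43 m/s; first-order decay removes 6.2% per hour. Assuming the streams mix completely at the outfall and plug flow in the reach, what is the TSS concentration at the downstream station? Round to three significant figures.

24.4 mg/L

Mixed concentration C = ΣQC/ΣQ = (0.6600·7.200 + 0.08290·517.0) / 0.7429 = 47.61/0.7429 = 64.09 mg/L.
Travel time t = 23.4·1000 / 0.43 = 54420 s = 15.12 h.
6.2%/h lost → k = −ln(1 − 0.062) = 0.06401 h⁻¹.
Decay over the reach: 64.09·exp(−kt) = 64.09·0.3800 = 24.36 mg/L.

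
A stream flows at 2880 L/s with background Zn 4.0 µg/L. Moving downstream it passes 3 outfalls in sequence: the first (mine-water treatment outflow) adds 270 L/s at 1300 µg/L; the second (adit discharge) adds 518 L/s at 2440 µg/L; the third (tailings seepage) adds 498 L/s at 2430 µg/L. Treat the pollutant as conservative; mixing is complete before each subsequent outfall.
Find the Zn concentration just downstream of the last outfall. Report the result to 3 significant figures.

681 µg/L

After outfall 1: Q = 2880 + 270.0 = 3150 L/s; C = (2880·4.000 + 270.0·1300)/3150 = 115.1 µg/L.
After outfall 2: Q = 3150 + 518.0 = 3668 L/s; C = (3150·115.1 + 518.0·2440)/3668 = 443.4 µg/L.
After outfall 3: Q = 3668 + 498.0 = 4166 L/s; C = (3668·443.4 + 498.0·2430)/4166 = 680.9 µg/L.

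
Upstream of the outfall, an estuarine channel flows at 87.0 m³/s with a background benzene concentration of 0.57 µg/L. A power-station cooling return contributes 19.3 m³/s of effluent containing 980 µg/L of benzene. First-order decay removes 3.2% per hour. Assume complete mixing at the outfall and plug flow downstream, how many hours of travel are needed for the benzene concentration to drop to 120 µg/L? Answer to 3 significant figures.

12.2 h

After mixing, C = (87.00·0.5700 + 19.30·980.0) / 106.3 = 18960/106.3 = 178.4 µg/L.
3.2%/h lost → k = −ln(1 − 0.032) = 0.03252 h⁻¹.
178.4·exp(−k·t) = 120 → t = ln(178.4/120)/k = 43890 s = 12.19 h.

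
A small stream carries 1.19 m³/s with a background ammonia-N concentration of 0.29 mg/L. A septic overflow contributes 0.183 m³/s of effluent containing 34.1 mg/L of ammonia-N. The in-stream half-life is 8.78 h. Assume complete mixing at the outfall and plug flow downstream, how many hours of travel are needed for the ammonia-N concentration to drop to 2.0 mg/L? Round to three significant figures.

After mixing, C = (1.190·0.2900 + 0.1830·34.10) / 1.373 = 6.585/1.373 = 4.796 mg/L.
Half-life 8.78 h → k = ln 2 / 8.78 = 0.07895 h⁻¹ = 1.895 d⁻¹.
4.796·exp(−k·t) = 2.0 → t = ln(4.796/2.0)/k = 39890 s = 11.08 h.

11.1 h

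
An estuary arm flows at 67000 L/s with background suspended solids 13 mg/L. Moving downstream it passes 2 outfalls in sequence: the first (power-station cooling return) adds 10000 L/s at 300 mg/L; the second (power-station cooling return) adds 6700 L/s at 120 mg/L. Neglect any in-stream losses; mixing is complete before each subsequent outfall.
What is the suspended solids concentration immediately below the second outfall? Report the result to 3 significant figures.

After outfall 1: Q = 67000 + 10000 = 77000 L/s; C = (67000·13.00 + 10000·300.0)/77000 = 50.27 mg/L.
After outfall 2: Q = 77000 + 6700 = 83700 L/s; C = (77000·50.27 + 6700·120.0)/83700 = 55.85 mg/L.

55.9 mg/L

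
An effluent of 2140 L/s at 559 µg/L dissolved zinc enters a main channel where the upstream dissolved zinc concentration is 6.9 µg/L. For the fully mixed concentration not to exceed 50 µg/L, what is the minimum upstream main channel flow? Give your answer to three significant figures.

Set C_mix = 50: (Q·6.900 + 2140·559.0) / (Q + 2140) = 50
→ Q = 2140·(559.0 − 50)/(50 − 6.900) = 25270 L/s.

25300 L/s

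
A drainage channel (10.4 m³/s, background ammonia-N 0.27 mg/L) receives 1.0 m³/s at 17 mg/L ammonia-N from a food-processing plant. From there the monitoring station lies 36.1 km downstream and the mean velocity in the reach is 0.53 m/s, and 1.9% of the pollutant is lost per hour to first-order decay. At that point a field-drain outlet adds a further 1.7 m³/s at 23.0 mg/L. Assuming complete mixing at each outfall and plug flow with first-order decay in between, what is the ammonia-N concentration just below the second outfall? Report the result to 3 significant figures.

4.04 mg/L

After mixing, C = (10.40·0.2700 + 1.000·17.00) / 11.40 = 19.81/11.40 = 1.738 mg/L; combined flow 11.40 m³/s.
Travel time t = 36.1·1000 / 0.53 = 68110 s = 18.92 h.
1.9%/h lost → k = −ln(1 − 0.019) = 0.01918 h⁻¹.
Applying C = C₀e^(−kt): 1.738 × 0.6956 = 1.209 mg/L.
Second outfall: C = (11.40·1.209 + 1.700·23.00)/13.10 = 4.037 mg/L.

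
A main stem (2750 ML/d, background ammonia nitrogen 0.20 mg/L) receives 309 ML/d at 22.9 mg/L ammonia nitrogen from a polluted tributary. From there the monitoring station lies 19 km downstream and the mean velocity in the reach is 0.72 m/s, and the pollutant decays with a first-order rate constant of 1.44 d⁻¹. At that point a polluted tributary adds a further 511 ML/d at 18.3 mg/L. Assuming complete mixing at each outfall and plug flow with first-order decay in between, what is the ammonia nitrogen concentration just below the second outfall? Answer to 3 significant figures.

Mass balance: C = (2750·0.2000 + 309.0·22.90) / 3059 = 7626/3059 = 2.493 mg/L; combined flow 3059 ML/d.
Travel time t = 19·1000 / 0.72 = 26390 s = 7.330 h.
After decay, C = 2.493 × e^(−kt) = 2.493 × 0.6442 = 1.606 mg/L.
Second outfall: C = (3059·1.606 + 511.0·18.30)/3570 = 3.995 mg/L.

4.00 mg/L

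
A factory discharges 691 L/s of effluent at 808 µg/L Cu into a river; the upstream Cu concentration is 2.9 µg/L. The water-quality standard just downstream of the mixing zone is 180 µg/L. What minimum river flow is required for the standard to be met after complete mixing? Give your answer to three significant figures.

Set C_mix = 180: (Q·2.900 + 691.0·808.0) / (Q + 691.0) = 180
→ Q = 691.0·(808.0 − 180)/(180 − 2.900) = 2450 L/s.

2450 L/s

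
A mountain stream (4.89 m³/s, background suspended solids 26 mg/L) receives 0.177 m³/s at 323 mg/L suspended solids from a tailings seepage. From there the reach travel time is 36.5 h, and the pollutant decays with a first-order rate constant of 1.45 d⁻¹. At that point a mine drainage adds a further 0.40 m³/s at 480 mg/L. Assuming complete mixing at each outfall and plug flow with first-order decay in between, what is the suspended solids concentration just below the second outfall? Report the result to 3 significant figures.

After mixing, C = (4.890·26.00 + 0.1770·323.0) / 5.067 = 184.3/5.067 = 36.37 mg/L; combined flow 5.067 m³/s.
First-order decay: C = 36.37·exp(−k·t) = 36.37·0.1102 = 4.010 mg/L.
Second outfall: C = (5.067·4.010 + 0.4000·480.0)/5.467 = 38.84 mg/L.

38.8 mg/L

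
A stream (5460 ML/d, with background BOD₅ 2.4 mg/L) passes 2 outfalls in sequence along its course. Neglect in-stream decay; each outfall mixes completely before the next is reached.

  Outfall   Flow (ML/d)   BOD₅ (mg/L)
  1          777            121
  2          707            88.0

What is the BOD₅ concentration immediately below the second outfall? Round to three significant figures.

24.4 mg/L

Outfall 1: combined Q = 6237 ML/d; C = (5460·2.400 + 777.0·121.0)/6237 = 17.18 mg/L.
Outfall 2: combined Q = 6944 ML/d; C = (6237·17.18 + 707.0·88.00)/6944 = 24.39 mg/L.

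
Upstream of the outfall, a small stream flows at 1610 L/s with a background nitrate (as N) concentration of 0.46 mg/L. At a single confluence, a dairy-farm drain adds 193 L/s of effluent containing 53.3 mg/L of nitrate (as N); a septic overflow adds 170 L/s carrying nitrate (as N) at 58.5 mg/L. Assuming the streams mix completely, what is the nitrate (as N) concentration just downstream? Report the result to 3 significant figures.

10.6 mg/L

Flow-weighted average: C = (1610·0.4600 + 193.0·53.30 + 170.0·58.50) / 1973 = 20970/1973 = 10.63 mg/L.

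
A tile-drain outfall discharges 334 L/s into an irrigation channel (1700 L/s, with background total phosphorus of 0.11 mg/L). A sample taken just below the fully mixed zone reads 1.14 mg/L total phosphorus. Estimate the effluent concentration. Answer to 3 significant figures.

6.38 mg/L

Mass balance: 1700·0.1100 + 334.0·Cₑ = 2034·1.140
→ Cₑ = (2034·1.140 − 1700·0.1100) / 334.0 = 6.383 mg/L.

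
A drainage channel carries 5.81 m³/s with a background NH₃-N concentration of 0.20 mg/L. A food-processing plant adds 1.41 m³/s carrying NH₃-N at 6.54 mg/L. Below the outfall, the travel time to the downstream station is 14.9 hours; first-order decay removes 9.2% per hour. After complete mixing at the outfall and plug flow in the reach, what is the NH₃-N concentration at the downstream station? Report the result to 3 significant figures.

Mass balance: C = (5.810·0.2000 + 1.410·6.540) / 7.220 = 10.38/7.220 = 1.438 mg/L.
9.2%/h lost → k = −ln(1 − 0.092) = 0.09651 h⁻¹.
After decay, C = 1.438 × e^(−kt) = 1.438 × 0.2374 = 0.3414 mg/L.

0.341 mg/L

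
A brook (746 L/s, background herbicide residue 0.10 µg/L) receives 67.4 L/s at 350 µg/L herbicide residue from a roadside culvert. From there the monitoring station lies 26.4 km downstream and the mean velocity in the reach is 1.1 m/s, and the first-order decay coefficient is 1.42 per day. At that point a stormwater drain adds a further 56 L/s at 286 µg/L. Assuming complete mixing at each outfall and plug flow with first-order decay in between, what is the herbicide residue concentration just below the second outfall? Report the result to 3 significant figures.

Conservation of mass: C = (746.0·0.1000 + 67.40·350.0) / 813.4 = 23660/813.4 = 29.09 µg/L; combined flow 813.4 L/s.
Travel time t = 26.4·1000 / 1.1 = 24000 s = 6.667 h.
Applying C = C₀e^(−kt): 29.09 × 0.6741 = 19.61 µg/L.
Second outfall: C = (813.4·19.61 + 56.00·286.0)/869.4 = 36.77 µg/L.

36.8 µg/L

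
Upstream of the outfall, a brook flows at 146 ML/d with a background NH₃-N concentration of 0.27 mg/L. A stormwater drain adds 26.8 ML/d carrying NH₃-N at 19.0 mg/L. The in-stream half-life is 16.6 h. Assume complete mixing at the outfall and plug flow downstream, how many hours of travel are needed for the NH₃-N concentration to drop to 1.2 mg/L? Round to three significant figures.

23.3 h

Flow-weighted average: C = (146.0·0.2700 + 26.80·19.00) / 172.8 = 548.6/172.8 = 3.175 mg/L.
Half-life 16.6 h → k = ln 2 / 16.6 = 0.04176 h⁻¹ = 1.002 d⁻¹.
3.175·exp(−k·t) = 1.2 → t = ln(3.175/1.2)/k = 83880 s = 23.30 h.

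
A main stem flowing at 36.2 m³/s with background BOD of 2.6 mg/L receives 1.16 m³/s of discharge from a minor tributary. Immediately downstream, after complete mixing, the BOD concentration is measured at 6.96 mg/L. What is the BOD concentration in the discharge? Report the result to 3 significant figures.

Mass balance: 36.20·2.600 + 1.160·Cₑ = 37.36·6.960
→ Cₑ = (37.36·6.960 − 36.20·2.600) / 1.160 = 143.0 mg/L.

143 mg/L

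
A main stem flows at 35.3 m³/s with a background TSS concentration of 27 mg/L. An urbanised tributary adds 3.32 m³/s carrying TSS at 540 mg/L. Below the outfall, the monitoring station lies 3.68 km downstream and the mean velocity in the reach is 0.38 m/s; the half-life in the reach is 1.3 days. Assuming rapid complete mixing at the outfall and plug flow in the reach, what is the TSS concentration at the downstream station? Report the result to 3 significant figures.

Mass balance: C = (35.30·27.00 + 3.320·540.0) / 38.62 = 2746/38.62 = 71.10 mg/L.
Travel time t = 3.68·1000 / 0.38 = 9684 s = 2.690 h.
Half-life 1.3 d → k = ln 2 / 1.3 = 0.5332 d⁻¹.
Decay over the reach: 71.10·exp(−kt) = 71.10·0.9420 = 66.98 mg/L.

67.0 mg/L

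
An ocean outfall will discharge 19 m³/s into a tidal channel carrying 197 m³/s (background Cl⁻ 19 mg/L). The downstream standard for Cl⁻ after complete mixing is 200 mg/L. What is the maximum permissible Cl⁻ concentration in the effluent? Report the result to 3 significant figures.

2080 mg/L

At the limit, (Qr·Cr + Qe·Cₑ)/(Qr + Qe) = 200:
Cₑ = (216.0·200 − 197.0·19.00) / 19.00 = 2077 mg/L.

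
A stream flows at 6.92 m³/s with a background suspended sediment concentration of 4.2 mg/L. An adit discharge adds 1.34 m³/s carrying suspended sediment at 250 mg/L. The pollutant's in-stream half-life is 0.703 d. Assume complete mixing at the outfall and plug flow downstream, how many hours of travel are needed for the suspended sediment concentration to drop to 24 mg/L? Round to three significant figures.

Conservation of mass: C = (6.920·4.200 + 1.340·250.0) / 8.260 = 364.1/8.260 = 44.08 mg/L.
Half-life 0.703 d → k = ln 2 / 0.703 = 0.9860 d⁻¹.
44.08·exp(−k·t) = 24 → t = ln(44.08/24)/k = 53260 s = 14.80 h.

14.8 h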